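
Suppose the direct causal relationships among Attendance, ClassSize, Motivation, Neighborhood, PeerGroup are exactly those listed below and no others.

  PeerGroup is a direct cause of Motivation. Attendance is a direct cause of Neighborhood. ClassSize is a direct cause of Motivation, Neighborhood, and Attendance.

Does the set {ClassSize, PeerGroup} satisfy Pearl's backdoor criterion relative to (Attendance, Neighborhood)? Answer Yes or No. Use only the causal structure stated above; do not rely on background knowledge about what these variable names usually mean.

Backdoor paths from Attendance to Neighborhood (paths whose first edge points into Attendance):
  P1: Attendance <- ClassSize -> Neighborhood
Condition 1 (no descendant of Attendance in the set): holds — descendants of Attendance are {Neighborhood}; none are in {ClassSize, PeerGroup}.
Condition 2 (every backdoor path blocked by {ClassSize, PeerGroup}):
  P1: blocked at fork node ClassSize ∈ conditioning set.
{ClassSize, PeerGroup} satisfies the backdoor criterion.

Yes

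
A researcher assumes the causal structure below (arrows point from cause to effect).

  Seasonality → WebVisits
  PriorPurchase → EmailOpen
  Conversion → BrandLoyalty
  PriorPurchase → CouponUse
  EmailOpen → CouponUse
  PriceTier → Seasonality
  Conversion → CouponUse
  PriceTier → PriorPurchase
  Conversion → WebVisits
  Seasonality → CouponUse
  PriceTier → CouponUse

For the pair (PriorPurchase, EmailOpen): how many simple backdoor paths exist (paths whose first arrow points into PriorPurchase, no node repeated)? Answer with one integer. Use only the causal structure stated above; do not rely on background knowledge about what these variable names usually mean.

A backdoor path from PriorPurchase to EmailOpen is any simple undirected path whose first edge points into PriorPurchase (i.e. leaves PriorPurchase via a parent).
Parents of PriorPurchase: {PriceTier}.
Enumerating:
  P1: PriorPurchase <- PriceTier -> Seasonality -> WebVisits <- Conversion -> CouponUse <- EmailOpen
  P2: PriorPurchase <- PriceTier -> Seasonality -> CouponUse <- EmailOpen
  P3: PriorPurchase <- PriceTier -> CouponUse <- EmailOpen
That exhausts the simple backdoor paths. Count: 3.

3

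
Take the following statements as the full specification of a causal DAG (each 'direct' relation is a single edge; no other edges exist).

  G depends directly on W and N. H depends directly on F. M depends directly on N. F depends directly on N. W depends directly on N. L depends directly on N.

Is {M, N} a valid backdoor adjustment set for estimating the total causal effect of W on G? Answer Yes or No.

Backdoor paths from W to G (paths whose first edge points into W):
  P1: W <- N -> G
Condition 1 (no descendant of W in the set): holds — descendants of W are {G}; none are in {M, N}.
Condition 2 (every backdoor path blocked by {M, N}):
  P1: blocked at fork node N ∈ conditioning set.
{M, N} satisfies the backdoor criterion.

Yes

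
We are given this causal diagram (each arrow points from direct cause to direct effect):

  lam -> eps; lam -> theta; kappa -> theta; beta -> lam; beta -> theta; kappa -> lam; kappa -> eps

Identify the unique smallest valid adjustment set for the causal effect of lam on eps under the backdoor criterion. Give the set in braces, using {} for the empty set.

{kappa}

Variables eligible for adjustment (non-descendants of lam, excluding lam and eps): {beta, kappa}.
Backdoor paths from lam to eps:
  P1: lam <- beta -> theta <- kappa -> eps
  P2: lam <- kappa -> eps
The empty set is not sufficient: P2 (lam <- kappa -> eps) has no collider blocking it and no conditioned non-collider, so it is open.
Try {kappa}:
  P1: blocked at collider theta (neither it nor any descendant is in the conditioning set).
  P2: blocked at fork node kappa ∈ conditioning set.
{kappa} contains no descendant of lam and blocks every backdoor path.
No other singleton works — e.g. {beta} leaves P2 open — so {kappa} is the unique smallest valid adjustment set.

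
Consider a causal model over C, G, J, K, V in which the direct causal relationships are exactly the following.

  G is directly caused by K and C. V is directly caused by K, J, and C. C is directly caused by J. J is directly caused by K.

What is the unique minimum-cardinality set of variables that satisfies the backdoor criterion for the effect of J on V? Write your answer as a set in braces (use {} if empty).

Variables eligible for adjustment (non-descendants of J, excluding J and V): {K}.
Backdoor paths from J to V:
  P1: J <- K -> G <- C -> V
  P2: J <- K -> V
The empty set is not sufficient: P2 (J <- K -> V) has no collider blocking it and no conditioned non-collider, so it is open.
Try {K}:
  P1: blocked at fork node K ∈ conditioning set.
  P2: blocked at fork node K ∈ conditioning set.
{K} contains no descendant of J and blocks every backdoor path.
{K} is the unique smallest valid adjustment set.

{K}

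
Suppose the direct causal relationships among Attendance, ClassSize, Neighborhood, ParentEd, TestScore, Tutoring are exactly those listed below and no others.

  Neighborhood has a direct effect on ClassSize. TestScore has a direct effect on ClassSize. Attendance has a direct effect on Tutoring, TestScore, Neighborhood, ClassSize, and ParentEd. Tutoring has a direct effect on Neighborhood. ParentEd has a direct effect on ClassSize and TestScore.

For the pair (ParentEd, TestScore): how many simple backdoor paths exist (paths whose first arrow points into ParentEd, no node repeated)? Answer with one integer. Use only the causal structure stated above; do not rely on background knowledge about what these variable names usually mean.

A backdoor path from ParentEd to TestScore is any simple undirected path whose first edge points into ParentEd (i.e. leaves ParentEd via a parent).
Parents of ParentEd: {Attendance}.
Enumerating:
  P1: ParentEd <- Attendance -> Tutoring -> Neighborhood -> ClassSize <- TestScore
  P2: ParentEd <- Attendance -> TestScore
  P3: ParentEd <- Attendance -> Neighborhood -> ClassSize <- TestScore
  P4: ParentEd <- Attendance -> ClassSize <- TestScore
That exhausts the simple backdoor paths. Count: 4.

4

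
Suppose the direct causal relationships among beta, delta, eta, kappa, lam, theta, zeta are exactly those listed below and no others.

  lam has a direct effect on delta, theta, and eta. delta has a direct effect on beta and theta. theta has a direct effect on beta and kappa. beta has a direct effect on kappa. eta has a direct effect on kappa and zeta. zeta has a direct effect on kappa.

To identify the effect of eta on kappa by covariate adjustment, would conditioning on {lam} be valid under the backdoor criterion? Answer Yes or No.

Yes

Backdoor paths from eta to kappa (paths whose first edge points into eta):
  P1: eta <- lam -> delta -> theta -> beta -> kappa
  P2: eta <- lam -> delta -> theta -> kappa
  P3: eta <- lam -> delta -> beta <- theta -> kappa
  P4: eta <- lam -> delta -> beta -> kappa
  P5: eta <- lam -> theta <- delta -> beta -> kappa
  P6: eta <- lam -> theta -> beta -> kappa
  P7: eta <- lam -> theta -> kappa
Condition 1 (no descendant of eta in the set): holds — descendants of eta are {kappa, zeta}; none are in {lam}.
Condition 2 (every backdoor path blocked by {lam}):
  P1: blocked at fork node lam ∈ conditioning set.
  P2: blocked at fork node lam ∈ conditioning set.
  P3: blocked at fork node lam ∈ conditioning set.
  P4: blocked at fork node lam ∈ conditioning set.
  P5: blocked at fork node lam ∈ conditioning set.
  P6: blocked at fork node lam ∈ conditioning set.
  P7: blocked at fork node lam ∈ conditioning set.
{lam} satisfies the backdoor criterion.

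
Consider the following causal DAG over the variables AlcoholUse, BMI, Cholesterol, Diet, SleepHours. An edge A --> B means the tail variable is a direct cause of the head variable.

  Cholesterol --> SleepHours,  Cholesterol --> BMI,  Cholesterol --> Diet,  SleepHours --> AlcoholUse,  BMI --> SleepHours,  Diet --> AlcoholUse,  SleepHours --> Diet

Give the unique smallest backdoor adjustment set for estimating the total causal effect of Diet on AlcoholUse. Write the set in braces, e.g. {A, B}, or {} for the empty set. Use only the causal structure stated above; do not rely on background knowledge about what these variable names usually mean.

{SleepHours}

Variables eligible for adjustment (non-descendants of Diet, excluding Diet and AlcoholUse): {BMI, Cholesterol, SleepHours}.
Backdoor paths from Diet to AlcoholUse:
  P1: Diet <- Cholesterol -> BMI -> SleepHours -> AlcoholUse
  P2: Diet <- Cholesterol -> SleepHours -> AlcoholUse
  P3: Diet <- SleepHours -> AlcoholUse
The empty set is not sufficient: P1 (Diet <- Cholesterol -> BMI -> SleepHours -> AlcoholUse) has no collider blocking it and no conditioned non-collider, so it is open.
Try {SleepHours}:
  P1: blocked at chain node SleepHours ∈ conditioning set.
  P2: blocked at chain node SleepHours ∈ conditioning set.
  P3: blocked at fork node SleepHours ∈ conditioning set.
{SleepHours} contains no descendant of Diet and blocks every backdoor path.
No other singleton works — e.g. {Cholesterol} leaves P3 open — so {SleepHours} is the unique smallest valid adjustment set.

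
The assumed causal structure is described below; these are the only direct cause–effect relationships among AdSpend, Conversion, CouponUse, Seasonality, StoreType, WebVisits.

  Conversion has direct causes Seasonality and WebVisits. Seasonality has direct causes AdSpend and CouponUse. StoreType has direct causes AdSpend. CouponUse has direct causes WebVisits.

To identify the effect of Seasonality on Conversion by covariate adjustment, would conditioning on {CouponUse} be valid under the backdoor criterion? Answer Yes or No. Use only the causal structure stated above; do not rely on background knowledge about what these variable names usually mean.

Backdoor paths from Seasonality to Conversion (paths whose first edge points into Seasonality):
  P1: Seasonality <- CouponUse <- WebVisits -> Conversion
Condition 1 (no descendant of Seasonality in the set): holds — descendants of Seasonality are {Conversion}; none are in {CouponUse}.
Condition 2 (every backdoor path blocked by {CouponUse}):
  P1: blocked at chain node CouponUse ∈ conditioning set.
{CouponUse} satisfies the backdoor criterion.

Yes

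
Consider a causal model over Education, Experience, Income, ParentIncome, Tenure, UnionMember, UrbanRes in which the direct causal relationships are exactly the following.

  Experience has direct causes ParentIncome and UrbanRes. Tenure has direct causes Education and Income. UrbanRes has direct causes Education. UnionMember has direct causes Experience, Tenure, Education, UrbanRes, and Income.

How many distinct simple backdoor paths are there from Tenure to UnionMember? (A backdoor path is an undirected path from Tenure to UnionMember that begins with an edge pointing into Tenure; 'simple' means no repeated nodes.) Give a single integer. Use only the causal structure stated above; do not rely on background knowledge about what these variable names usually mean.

4

A backdoor path from Tenure to UnionMember is any simple undirected path whose first edge points into Tenure (i.e. leaves Tenure via a parent).
Parents of Tenure: {Education, Income}.
Enumerating:
  P1: Tenure <- Income -> UnionMember
  P2: Tenure <- Education -> UrbanRes -> Experience -> UnionMember
  P3: Tenure <- Education -> UrbanRes -> UnionMember
  P4: Tenure <- Education -> UnionMember
That exhausts the simple backdoor paths. Count: 4.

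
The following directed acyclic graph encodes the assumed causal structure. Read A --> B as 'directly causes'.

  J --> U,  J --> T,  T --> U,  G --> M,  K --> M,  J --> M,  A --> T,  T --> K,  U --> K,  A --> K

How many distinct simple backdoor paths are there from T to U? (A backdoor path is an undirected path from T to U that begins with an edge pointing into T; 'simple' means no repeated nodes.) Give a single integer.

A backdoor path from T to U is any simple undirected path whose first edge points into T (i.e. leaves T via a parent).
Parents of T: {A, J}.
Enumerating:
  P1: T <- A -> K <- U
  P2: T <- A -> K -> M <- J -> U
  P3: T <- J -> U
  P4: T <- J -> M <- K <- U
That exhausts the simple backdoor paths. Count: 4.

4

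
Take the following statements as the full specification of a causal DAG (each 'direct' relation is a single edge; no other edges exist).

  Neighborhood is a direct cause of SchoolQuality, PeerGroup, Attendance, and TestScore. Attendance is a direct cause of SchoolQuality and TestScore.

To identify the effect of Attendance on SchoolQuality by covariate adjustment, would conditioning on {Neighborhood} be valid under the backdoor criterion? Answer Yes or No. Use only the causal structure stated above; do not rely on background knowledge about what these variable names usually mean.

Yes

Backdoor paths from Attendance to SchoolQuality (paths whose first edge points into Attendance):
  P1: Attendance <- Neighborhood -> SchoolQuality
Condition 1 (no descendant of Attendance in the set): holds — descendants of Attendance are {SchoolQuality, TestScore}; none are in {Neighborhood}.
Condition 2 (every backdoor path blocked by {Neighborhood}):
  P1: blocked at fork node Neighborhood ∈ conditioning set.
{Neighborhood} satisfies the backdoor criterion.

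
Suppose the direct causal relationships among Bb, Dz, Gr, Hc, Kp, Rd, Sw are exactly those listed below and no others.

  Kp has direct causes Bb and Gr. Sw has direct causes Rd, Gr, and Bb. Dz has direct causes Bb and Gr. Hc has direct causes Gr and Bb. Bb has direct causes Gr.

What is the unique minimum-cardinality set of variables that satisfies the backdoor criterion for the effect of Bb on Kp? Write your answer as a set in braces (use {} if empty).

{Gr}

Variables eligible for adjustment (non-descendants of Bb, excluding Bb and Kp): {Gr, Rd}.
Backdoor paths from Bb to Kp:
  P1: Bb <- Gr -> Kp
The empty set is not sufficient: P1 (Bb <- Gr -> Kp) has no collider blocking it and no conditioned non-collider, so it is open.
Try {Gr}:
  P1: blocked at fork node Gr ∈ conditioning set.
{Gr} contains no descendant of Bb and blocks every backdoor path.
No other singleton works — e.g. {Rd} leaves P1 open — so {Gr} is the unique smallest valid adjustment set.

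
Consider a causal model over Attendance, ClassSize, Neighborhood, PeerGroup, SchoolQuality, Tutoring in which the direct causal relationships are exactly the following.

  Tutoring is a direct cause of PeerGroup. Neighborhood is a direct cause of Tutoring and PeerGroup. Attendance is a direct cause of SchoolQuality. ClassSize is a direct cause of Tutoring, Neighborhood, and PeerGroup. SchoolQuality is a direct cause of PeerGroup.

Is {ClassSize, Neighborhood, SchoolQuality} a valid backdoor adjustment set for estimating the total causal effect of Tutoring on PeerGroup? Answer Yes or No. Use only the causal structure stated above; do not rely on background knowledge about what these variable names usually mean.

Backdoor paths from Tutoring to PeerGroup (paths whose first edge points into Tutoring):
  P1: Tutoring <- ClassSize -> Neighborhood -> PeerGroup
  P2: Tutoring <- ClassSize -> PeerGroup
  P3: Tutoring <- Neighborhood <- ClassSize -> PeerGroup
  P4: Tutoring <- Neighborhood -> PeerGroup
Condition 1 (no descendant of Tutoring in the set): holds — descendants of Tutoring are {PeerGroup}; none are in {ClassSize, Neighborhood, SchoolQuality}.
Condition 2 (every backdoor path blocked by {ClassSize, Neighborhood, SchoolQuality}):
  P1: blocked at fork node ClassSize ∈ conditioning set.
  P2: blocked at fork node ClassSize ∈ conditioning set.
  P3: blocked at chain node Neighborhood ∈ conditioning set.
  P4: blocked at fork node Neighborhood ∈ conditioning set.
{ClassSize, Neighborhood, SchoolQuality} satisfies the backdoor criterion.

Yes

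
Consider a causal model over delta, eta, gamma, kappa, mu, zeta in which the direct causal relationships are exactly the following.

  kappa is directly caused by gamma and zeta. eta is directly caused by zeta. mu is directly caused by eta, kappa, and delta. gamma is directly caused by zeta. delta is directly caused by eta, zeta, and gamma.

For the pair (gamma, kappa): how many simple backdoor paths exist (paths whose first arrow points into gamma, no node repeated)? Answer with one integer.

A backdoor path from gamma to kappa is any simple undirected path whose first edge points into gamma (i.e. leaves gamma via a parent).
Parents of gamma: {zeta}.
Enumerating:
  P1: gamma <- zeta -> kappa
  P2: gamma <- zeta -> eta -> delta -> mu <- kappa
  P3: gamma <- zeta -> eta -> mu <- kappa
  P4: gamma <- zeta -> delta <- eta -> mu <- kappa
  P5: gamma <- zeta -> delta -> mu <- kappa
That exhausts the simple backdoor paths. Count: 5.

5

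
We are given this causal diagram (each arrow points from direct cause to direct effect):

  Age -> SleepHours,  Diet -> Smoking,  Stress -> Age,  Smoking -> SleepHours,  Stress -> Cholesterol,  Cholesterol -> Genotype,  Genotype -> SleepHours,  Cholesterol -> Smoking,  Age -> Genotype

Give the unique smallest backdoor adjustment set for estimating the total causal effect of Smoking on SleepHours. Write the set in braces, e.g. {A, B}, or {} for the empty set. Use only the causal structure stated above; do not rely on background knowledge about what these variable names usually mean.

Variables eligible for adjustment (non-descendants of Smoking, excluding Smoking and SleepHours): {Age, Cholesterol, Diet, Genotype, Stress}.
Backdoor paths from Smoking to SleepHours:
  P1: Smoking <- Cholesterol <- Stress -> Age -> Genotype -> SleepHours
  P2: Smoking <- Cholesterol <- Stress -> Age -> SleepHours
  P3: Smoking <- Cholesterol -> Genotype <- Age -> SleepHours
  P4: Smoking <- Cholesterol -> Genotype -> SleepHours
The empty set is not sufficient: P1 (Smoking <- Cholesterol <- Stress -> Age -> Genotype -> SleepHours) has no collider blocking it and no conditioned non-collider, so it is open.
Try {Cholesterol}:
  P1: blocked at chain node Cholesterol ∈ conditioning set.
  P2: blocked at chain node Cholesterol ∈ conditioning set.
  P3: blocked at fork node Cholesterol ∈ conditioning set.
  P4: blocked at fork node Cholesterol ∈ conditioning set.
{Cholesterol} contains no descendant of Smoking and blocks every backdoor path.
No other singleton works — e.g. {Stress} leaves P4 open — so {Cholesterol} is the unique smallest valid adjustment set.

{Cholesterol}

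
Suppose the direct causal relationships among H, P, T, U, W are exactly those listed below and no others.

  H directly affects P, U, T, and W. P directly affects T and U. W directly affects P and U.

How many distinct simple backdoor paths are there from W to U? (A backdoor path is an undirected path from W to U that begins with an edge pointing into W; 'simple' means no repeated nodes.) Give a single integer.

A backdoor path from W to U is any simple undirected path whose first edge points into W (i.e. leaves W via a parent).
Parents of W: {H}.
Enumerating:
  P1: W <- H -> P -> U
  P2: W <- H -> T <- P -> U
  P3: W <- H -> U
That exhausts the simple backdoor paths. Count: 3.

3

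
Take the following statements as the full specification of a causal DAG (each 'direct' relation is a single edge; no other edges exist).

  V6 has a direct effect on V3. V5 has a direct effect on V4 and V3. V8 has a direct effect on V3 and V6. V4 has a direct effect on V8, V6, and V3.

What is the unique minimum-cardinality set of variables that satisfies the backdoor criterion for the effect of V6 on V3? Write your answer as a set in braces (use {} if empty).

{V4, V8}

Variables eligible for adjustment (non-descendants of V6, excluding V6 and V3): {V4, V5, V8}.
Backdoor paths from V6 to V3:
  P1: V6 <- V4 <- V5 -> V3
  P2: V6 <- V4 -> V8 -> V3
  P3: V6 <- V4 -> V3
  P4: V6 <- V8 <- V4 <- V5 -> V3
  P5: V6 <- V8 <- V4 -> V3
  P6: V6 <- V8 -> V3
The empty set is not sufficient: P1 (V6 <- V4 <- V5 -> V3) has no collider blocking it and no conditioned non-collider, so it is open.
Try {V4, V8}:
  P1: blocked at chain node V4 ∈ conditioning set.
  P2: blocked at fork node V4 ∈ conditioning set.
  P3: blocked at fork node V4 ∈ conditioning set.
  P4: blocked at chain node V8 ∈ conditioning set.
  P5: blocked at chain node V8 ∈ conditioning set.
  P6: blocked at fork node V8 ∈ conditioning set.
{V4, V8} contains no descendant of V6 and blocks every backdoor path.
Every element of {V4, V8} is needed (dropping V4 leaves P1 open; dropping V8 leaves P6 open), so no proper subset is valid.
Among all size-2 subsets of the eligible variables, only {V4, V8} blocks every backdoor path, so it is the unique smallest valid adjustment set.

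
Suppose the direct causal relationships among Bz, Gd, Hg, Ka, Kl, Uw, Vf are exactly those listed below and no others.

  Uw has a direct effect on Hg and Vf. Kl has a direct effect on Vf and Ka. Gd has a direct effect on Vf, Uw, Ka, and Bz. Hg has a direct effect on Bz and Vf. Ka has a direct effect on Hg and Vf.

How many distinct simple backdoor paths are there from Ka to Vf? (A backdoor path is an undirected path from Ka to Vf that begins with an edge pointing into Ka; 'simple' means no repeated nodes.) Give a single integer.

6

A backdoor path from Ka to Vf is any simple undirected path whose first edge points into Ka (i.e. leaves Ka via a parent).
Parents of Ka: {Gd, Kl}.
Enumerating:
  P1: Ka <- Kl -> Vf
  P2: Ka <- Gd -> Uw -> Hg -> Vf
  P3: Ka <- Gd -> Uw -> Vf
  P4: Ka <- Gd -> Vf
  P5: Ka <- Gd -> Bz <- Hg <- Uw -> Vf
  P6: Ka <- Gd -> Bz <- Hg -> Vf
That exhausts the simple backdoor paths. Count: 6.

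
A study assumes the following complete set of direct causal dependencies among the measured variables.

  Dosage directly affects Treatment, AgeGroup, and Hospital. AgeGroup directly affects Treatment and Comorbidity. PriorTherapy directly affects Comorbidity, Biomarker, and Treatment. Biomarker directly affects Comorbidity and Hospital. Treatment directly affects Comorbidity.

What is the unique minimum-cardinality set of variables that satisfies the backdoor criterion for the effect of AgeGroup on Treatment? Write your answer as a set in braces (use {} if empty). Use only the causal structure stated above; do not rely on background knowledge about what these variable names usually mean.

{Dosage}

Variables eligible for adjustment (non-descendants of AgeGroup, excluding AgeGroup and Treatment): {Biomarker, Dosage, Hospital, PriorTherapy}.
Backdoor paths from AgeGroup to Treatment:
  P1: AgeGroup <- Dosage -> Treatment
  P2: AgeGroup <- Dosage -> Hospital <- Biomarker <- PriorTherapy -> Treatment
  P3: AgeGroup <- Dosage -> Hospital <- Biomarker <- PriorTherapy -> Comorbidity <- Treatment
  P4: AgeGroup <- Dosage -> Hospital <- Biomarker -> Comorbidity <- PriorTherapy -> Treatment
  P5: AgeGroup <- Dosage -> Hospital <- Biomarker -> Comorbidity <- Treatment
The empty set is not sufficient: P1 (AgeGroup <- Dosage -> Treatment) has no collider blocking it and no conditioned non-collider, so it is open.
Try {Dosage}:
  P1: blocked at fork node Dosage ∈ conditioning set.
  P2: blocked at fork node Dosage ∈ conditioning set.
  P3: blocked at fork node Dosage ∈ conditioning set.
  P4: blocked at fork node Dosage ∈ conditioning set.
  P5: blocked at fork node Dosage ∈ conditioning set.
{Dosage} contains no descendant of AgeGroup and blocks every backdoor path.
No other singleton works — e.g. {PriorTherapy} leaves P1 open — so {Dosage} is the unique smallest valid adjustment set.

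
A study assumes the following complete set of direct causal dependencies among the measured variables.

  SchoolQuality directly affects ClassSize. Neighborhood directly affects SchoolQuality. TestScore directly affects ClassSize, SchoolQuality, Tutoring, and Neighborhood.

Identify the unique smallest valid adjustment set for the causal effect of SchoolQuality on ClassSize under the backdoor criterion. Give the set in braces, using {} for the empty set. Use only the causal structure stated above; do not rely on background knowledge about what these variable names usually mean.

Variables eligible for adjustment (non-descendants of SchoolQuality, excluding SchoolQuality and ClassSize): {Neighborhood, TestScore, Tutoring}.
Backdoor paths from SchoolQuality to ClassSize:
  P1: SchoolQuality <- TestScore -> ClassSize
  P2: SchoolQuality <- Neighborhood <- TestScore -> ClassSize
The empty set is not sufficient: P1 (SchoolQuality <- TestScore -> ClassSize) has no collider blocking it and no conditioned non-collider, so it is open.
Try {TestScore}:
  P1: blocked at fork node TestScore ∈ conditioning set.
  P2: blocked at fork node TestScore ∈ conditioning set.
{TestScore} contains no descendant of SchoolQuality and blocks every backdoor path.
No other singleton works — e.g. {Neighborhood} leaves P1 open — so {TestScore} is the unique smallest valid adjustment set.

{TestScore}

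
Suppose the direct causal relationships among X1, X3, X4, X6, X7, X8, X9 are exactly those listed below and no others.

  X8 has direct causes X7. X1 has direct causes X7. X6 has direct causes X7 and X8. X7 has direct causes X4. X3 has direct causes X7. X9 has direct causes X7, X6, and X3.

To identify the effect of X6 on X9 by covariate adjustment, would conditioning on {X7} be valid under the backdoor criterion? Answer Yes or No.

Yes

Backdoor paths from X6 to X9 (paths whose first edge points into X6):
  P1: X6 <- X7 -> X3 -> X9
  P2: X6 <- X7 -> X9
  P3: X6 <- X8 <- X7 -> X3 -> X9
  P4: X6 <- X8 <- X7 -> X9
Condition 1 (no descendant of X6 in the set): holds — descendants of X6 are {X9}; none are in {X7}.
Condition 2 (every backdoor path blocked by {X7}):
  P1: blocked at fork node X7 ∈ conditioning set.
  P2: blocked at fork node X7 ∈ conditioning set.
  P3: blocked at fork node X7 ∈ conditioning set.
  P4: blocked at fork node X7 ∈ conditioning set.
{X7} satisfies the backdoor criterion.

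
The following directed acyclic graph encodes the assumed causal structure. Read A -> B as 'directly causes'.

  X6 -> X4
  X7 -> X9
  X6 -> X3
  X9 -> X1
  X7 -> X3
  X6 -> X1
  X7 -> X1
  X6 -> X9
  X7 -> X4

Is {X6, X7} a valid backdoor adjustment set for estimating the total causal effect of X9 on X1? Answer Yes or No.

Yes

Backdoor paths from X9 to X1 (paths whose first edge points into X9):
  P1: X9 <- X7 -> X4 <- X6 -> X1
  P2: X9 <- X7 -> X3 <- X6 -> X1
  P3: X9 <- X7 -> X1
  P4: X9 <- X6 -> X4 <- X7 -> X1
  P5: X9 <- X6 -> X3 <- X7 -> X1
  P6: X9 <- X6 -> X1
Condition 1 (no descendant of X9 in the set): holds — descendants of X9 are {X1}; none are in {X6, X7}.
Condition 2 (every backdoor path blocked by {X6, X7}):
  P1: blocked at fork node X7 ∈ conditioning set.
  P2: blocked at fork node X7 ∈ conditioning set.
  P3: blocked at fork node X7 ∈ conditioning set.
  P4: blocked at fork node X6 ∈ conditioning set.
  P5: blocked at fork node X6 ∈ conditioning set.
  P6: blocked at fork node X6 ∈ conditioning set.
{X6, X7} satisfies the backdoor criterion.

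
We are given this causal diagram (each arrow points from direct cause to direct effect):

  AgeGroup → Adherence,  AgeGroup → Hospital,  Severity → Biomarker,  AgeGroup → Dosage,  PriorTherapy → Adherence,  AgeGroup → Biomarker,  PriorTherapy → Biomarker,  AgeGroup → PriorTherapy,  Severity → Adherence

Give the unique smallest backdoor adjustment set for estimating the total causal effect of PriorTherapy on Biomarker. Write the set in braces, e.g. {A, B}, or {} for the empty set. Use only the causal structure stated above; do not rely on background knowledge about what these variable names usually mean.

{AgeGroup}

Variables eligible for adjustment (non-descendants of PriorTherapy, excluding PriorTherapy and Biomarker): {AgeGroup, Dosage, Hospital, Severity}.
Backdoor paths from PriorTherapy to Biomarker:
  P1: PriorTherapy <- AgeGroup -> Adherence <- Severity -> Biomarker
  P2: PriorTherapy <- AgeGroup -> Biomarker
The empty set is not sufficient: P2 (PriorTherapy <- AgeGroup -> Biomarker) has no collider blocking it and no conditioned non-collider, so it is open.
Try {AgeGroup}:
  P1: blocked at fork node AgeGroup ∈ conditioning set.
  P2: blocked at fork node AgeGroup ∈ conditioning set.
{AgeGroup} contains no descendant of PriorTherapy and blocks every backdoor path.
No other singleton works — e.g. {Dosage} leaves P2 open — so {AgeGroup} is the unique smallest valid adjustment set.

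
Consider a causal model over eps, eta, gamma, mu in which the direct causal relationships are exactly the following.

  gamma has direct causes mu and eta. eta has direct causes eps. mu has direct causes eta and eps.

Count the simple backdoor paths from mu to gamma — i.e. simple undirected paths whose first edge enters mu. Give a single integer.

2

A backdoor path from mu to gamma is any simple undirected path whose first edge points into mu (i.e. leaves mu via a parent).
Parents of mu: {eps, eta}.
Enumerating:
  P1: mu <- eps -> eta -> gamma
  P2: mu <- eta -> gamma
That exhausts the simple backdoor paths. Count: 2.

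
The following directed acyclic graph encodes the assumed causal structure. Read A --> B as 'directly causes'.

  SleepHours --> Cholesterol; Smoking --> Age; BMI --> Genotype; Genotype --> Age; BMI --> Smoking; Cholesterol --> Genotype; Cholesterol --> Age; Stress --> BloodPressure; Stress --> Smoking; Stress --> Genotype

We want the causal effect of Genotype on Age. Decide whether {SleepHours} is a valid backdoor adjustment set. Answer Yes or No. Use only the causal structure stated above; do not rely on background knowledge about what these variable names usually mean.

No

Backdoor paths from Genotype to Age (paths whose first edge points into Genotype):
  P1: Genotype <- BMI -> Smoking -> Age
  P2: Genotype <- Stress -> Smoking -> Age
  P3: Genotype <- Cholesterol -> Age
Condition 1 (no descendant of Genotype in the set): holds — descendants of Genotype are {Age}; none are in {SleepHours}.
Condition 2 (every backdoor path blocked by {SleepHours}):
  P1: open — no interior node is in the conditioning set.
  P2: open — no interior node is in the conditioning set.
  P3: open — no interior node is in the conditioning set.
{SleepHours} does not satisfy the backdoor criterion.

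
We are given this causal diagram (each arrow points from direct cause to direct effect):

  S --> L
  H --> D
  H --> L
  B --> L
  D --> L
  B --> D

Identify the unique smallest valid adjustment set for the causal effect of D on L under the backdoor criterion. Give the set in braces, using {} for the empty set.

{B, H}

Variables eligible for adjustment (non-descendants of D, excluding D and L): {B, H, S}.
Backdoor paths from D to L:
  P1: D <- H -> L
  P2: D <- B -> L
The empty set is not sufficient: P1 (D <- H -> L) has no collider blocking it and no conditioned non-collider, so it is open.
Try {B, H}:
  P1: blocked at fork node H ∈ conditioning set.
  P2: blocked at fork node B ∈ conditioning set.
{B, H} contains no descendant of D and blocks every backdoor path.
Every element of {B, H} is needed (dropping B leaves P2 open; dropping H leaves P1 open), so no proper subset is valid.
Among all size-2 subsets of the eligible variables, only {B, H} blocks every backdoor path, so it is the unique smallest valid adjustment set.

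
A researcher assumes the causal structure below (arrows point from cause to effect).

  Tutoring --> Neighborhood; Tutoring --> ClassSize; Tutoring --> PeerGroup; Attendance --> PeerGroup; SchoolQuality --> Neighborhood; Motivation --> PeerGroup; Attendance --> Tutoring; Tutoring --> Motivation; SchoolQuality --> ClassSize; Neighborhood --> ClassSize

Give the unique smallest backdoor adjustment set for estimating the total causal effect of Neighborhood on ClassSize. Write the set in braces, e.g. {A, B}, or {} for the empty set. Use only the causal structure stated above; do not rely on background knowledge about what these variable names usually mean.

{SchoolQuality, Tutoring}

Variables eligible for adjustment (non-descendants of Neighborhood, excluding Neighborhood and ClassSize): {Attendance, Motivation, PeerGroup, SchoolQuality, Tutoring}.
Backdoor paths from Neighborhood to ClassSize:
  P1: Neighborhood <- SchoolQuality -> ClassSize
  P2: Neighborhood <- Tutoring -> ClassSize
The empty set is not sufficient: P1 (Neighborhood <- SchoolQuality -> ClassSize) has no collider blocking it and no conditioned non-collider, so it is open.
Try {SchoolQuality, Tutoring}:
  P1: blocked at fork node SchoolQuality ∈ conditioning set.
  P2: blocked at fork node Tutoring ∈ conditioning set.
{SchoolQuality, Tutoring} contains no descendant of Neighborhood and blocks every backdoor path.
Every element of {SchoolQuality, Tutoring} is needed (dropping SchoolQuality leaves P1 open; dropping Tutoring leaves P2 open), so no proper subset is valid.
Among all size-2 subsets of the eligible variables, only {SchoolQuality, Tutoring} blocks every backdoor path, so it is the unique smallest valid adjustment set.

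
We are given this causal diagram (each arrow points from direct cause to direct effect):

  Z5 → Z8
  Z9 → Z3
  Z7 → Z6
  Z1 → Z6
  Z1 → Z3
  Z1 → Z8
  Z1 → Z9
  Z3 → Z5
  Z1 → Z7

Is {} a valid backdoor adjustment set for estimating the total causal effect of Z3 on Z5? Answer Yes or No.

Yes

Backdoor paths from Z3 to Z5 (paths whose first edge points into Z3):
  P1: Z3 <- Z1 -> Z8 <- Z5
  P2: Z3 <- Z9 <- Z1 -> Z8 <- Z5
Condition 1 (no descendant of Z3 in the set): holds — descendants of Z3 are {Z5, Z8}; none are in {}.
Condition 2 (every backdoor path blocked by {}):
  P1: blocked at collider Z8 (neither it nor any descendant is in the conditioning set).
  P2: blocked at collider Z8 (neither it nor any descendant is in the conditioning set).
{} satisfies the backdoor criterion.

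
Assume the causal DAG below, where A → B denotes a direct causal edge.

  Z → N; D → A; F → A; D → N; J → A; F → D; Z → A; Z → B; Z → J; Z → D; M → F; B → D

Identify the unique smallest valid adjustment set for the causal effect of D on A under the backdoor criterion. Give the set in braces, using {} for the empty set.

{F, Z}

Variables eligible for adjustment (non-descendants of D, excluding D and A): {B, F, J, M, Z}.
Backdoor paths from D to A:
  P1: D <- Z -> J -> A
  P2: D <- Z -> A
  P3: D <- B <- Z -> J -> A
  P4: D <- B <- Z -> A
  P5: D <- F -> A
The empty set is not sufficient: P1 (D <- Z -> J -> A) has no collider blocking it and no conditioned non-collider, so it is open.
Try {F, Z}:
  P1: blocked at fork node Z ∈ conditioning set.
  P2: blocked at fork node Z ∈ conditioning set.
  P3: blocked at fork node Z ∈ conditioning set.
  P4: blocked at fork node Z ∈ conditioning set.
  P5: blocked at fork node F ∈ conditioning set.
{F, Z} contains no descendant of D and blocks every backdoor path.
Every element of {F, Z} is needed (dropping F leaves P5 open; dropping Z leaves P1 open), so no proper subset is valid.
Among all size-2 subsets of the eligible variables, only {F, Z} blocks every backdoor path, so it is the unique smallest valid adjustment set.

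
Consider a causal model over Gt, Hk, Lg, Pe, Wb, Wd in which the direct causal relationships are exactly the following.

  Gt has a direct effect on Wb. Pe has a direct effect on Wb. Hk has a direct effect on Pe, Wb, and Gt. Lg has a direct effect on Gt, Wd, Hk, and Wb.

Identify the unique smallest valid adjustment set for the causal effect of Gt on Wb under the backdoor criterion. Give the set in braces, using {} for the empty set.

Variables eligible for adjustment (non-descendants of Gt, excluding Gt and Wb): {Hk, Lg, Pe, Wd}.
Backdoor paths from Gt to Wb:
  P1: Gt <- Lg -> Hk -> Pe -> Wb
  P2: Gt <- Lg -> Hk -> Wb
  P3: Gt <- Lg -> Wb
  P4: Gt <- Hk <- Lg -> Wb
  P5: Gt <- Hk -> Pe -> Wb
  P6: Gt <- Hk -> Wb
The empty set is not sufficient: P1 (Gt <- Lg -> Hk -> Pe -> Wb) has no collider blocking it and no conditioned non-collider, so it is open.
Try {Hk, Lg}:
  P1: blocked at fork node Lg ∈ conditioning set.
  P2: blocked at fork node Lg ∈ conditioning set.
  P3: blocked at fork node Lg ∈ conditioning set.
  P4: blocked at chain node Hk ∈ conditioning set.
  P5: blocked at fork node Hk ∈ conditioning set.
  P6: blocked at fork node Hk ∈ conditioning set.
{Hk, Lg} contains no descendant of Gt and blocks every backdoor path.
Every element of {Hk, Lg} is needed (dropping Hk leaves P5 open; dropping Lg leaves P3 open), so no proper subset is valid.
Among all size-2 subsets of the eligible variables, only {Hk, Lg} blocks every backdoor path, so it is the unique smallest valid adjustment set.

{Hk, Lg}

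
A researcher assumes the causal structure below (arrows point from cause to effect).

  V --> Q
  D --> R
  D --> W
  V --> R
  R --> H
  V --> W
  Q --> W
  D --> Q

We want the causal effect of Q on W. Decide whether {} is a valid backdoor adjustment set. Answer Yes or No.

No

Backdoor paths from Q to W (paths whose first edge points into Q):
  P1: Q <- D -> R <- V -> W
  P2: Q <- D -> W
  P3: Q <- V -> R <- D -> W
  P4: Q <- V -> W
Condition 1 (no descendant of Q in the set): holds — descendants of Q are {W}; none are in {}.
Condition 2 (every backdoor path blocked by {}):
  P1: blocked at collider R (neither it nor any descendant is in the conditioning set).
  P2: open — no interior node is in the conditioning set.
  P3: blocked at collider R (neither it nor any descendant is in the conditioning set).
  P4: open — no interior node is in the conditioning set.
{} does not satisfy the backdoor criterion.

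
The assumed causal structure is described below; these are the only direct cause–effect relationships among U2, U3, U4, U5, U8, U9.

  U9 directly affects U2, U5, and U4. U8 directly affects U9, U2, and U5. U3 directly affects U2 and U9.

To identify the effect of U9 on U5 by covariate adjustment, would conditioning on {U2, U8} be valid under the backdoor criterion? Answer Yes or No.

Backdoor paths from U9 to U5 (paths whose first edge points into U9):
  P1: U9 <- U3 -> U2 <- U8 -> U5
  P2: U9 <- U8 -> U5
Condition 1 (no descendant of U9 in the set): FAILS — U2 is a descendant of U9.
Condition 2 (every backdoor path blocked by {U2, U8}):
  P1: blocked at fork node U8 ∈ conditioning set.
  P2: blocked at fork node U8 ∈ conditioning set.
{U2, U8} does not satisfy the backdoor criterion.

No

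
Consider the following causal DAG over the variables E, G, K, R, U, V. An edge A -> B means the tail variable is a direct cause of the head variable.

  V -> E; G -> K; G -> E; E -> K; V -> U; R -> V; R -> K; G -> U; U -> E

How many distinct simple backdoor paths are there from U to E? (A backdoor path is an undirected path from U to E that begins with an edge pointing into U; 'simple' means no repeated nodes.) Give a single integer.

A backdoor path from U to E is any simple undirected path whose first edge points into U (i.e. leaves U via a parent).
Parents of U: {G, V}.
Enumerating:
  P1: U <- G -> E
  P2: U <- G -> K <- R -> V -> E
  P3: U <- G -> K <- E
  P4: U <- V <- R -> K <- G -> E
  P5: U <- V <- R -> K <- E
  P6: U <- V -> E
That exhausts the simple backdoor paths. Count: 6.

6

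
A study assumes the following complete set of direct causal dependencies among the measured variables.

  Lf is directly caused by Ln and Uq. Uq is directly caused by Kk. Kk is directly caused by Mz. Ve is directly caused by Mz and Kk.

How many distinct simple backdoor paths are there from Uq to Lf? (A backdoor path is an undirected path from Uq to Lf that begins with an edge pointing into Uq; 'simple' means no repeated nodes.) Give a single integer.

0

A backdoor path from Uq to Lf is any simple undirected path whose first edge points into Uq (i.e. leaves Uq via a parent).
Parents of Uq: {Kk}.
No simple path from any parent of Uq reaches Lf without revisiting Uq, so there are no backdoor paths.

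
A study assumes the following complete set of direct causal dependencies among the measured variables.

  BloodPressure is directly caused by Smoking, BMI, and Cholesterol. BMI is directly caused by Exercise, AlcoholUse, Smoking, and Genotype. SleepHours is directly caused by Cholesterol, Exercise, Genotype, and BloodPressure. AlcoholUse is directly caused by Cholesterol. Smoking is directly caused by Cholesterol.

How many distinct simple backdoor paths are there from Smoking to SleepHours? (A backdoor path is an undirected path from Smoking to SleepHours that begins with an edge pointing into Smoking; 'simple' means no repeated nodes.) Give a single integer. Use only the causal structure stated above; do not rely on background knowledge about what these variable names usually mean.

A backdoor path from Smoking to SleepHours is any simple undirected path whose first edge points into Smoking (i.e. leaves Smoking via a parent).
Parents of Smoking: {Cholesterol}.
Enumerating:
  P1: Smoking <- Cholesterol -> AlcoholUse -> BMI <- Genotype -> SleepHours
  P2: Smoking <- Cholesterol -> AlcoholUse -> BMI <- Exercise -> SleepHours
  P3: Smoking <- Cholesterol -> AlcoholUse -> BMI -> BloodPressure -> SleepHours
  P4: Smoking <- Cholesterol -> BloodPressure <- BMI <- Genotype -> SleepHours
  P5: Smoking <- Cholesterol -> BloodPressure <- BMI <- Exercise -> SleepHours
  P6: Smoking <- Cholesterol -> BloodPressure -> SleepHours
  P7: Smoking <- Cholesterol -> SleepHours
That exhausts the simple backdoor paths. Count: 7.

7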